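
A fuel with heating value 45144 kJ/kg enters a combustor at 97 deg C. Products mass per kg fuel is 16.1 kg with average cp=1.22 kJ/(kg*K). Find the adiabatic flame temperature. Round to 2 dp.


T_ad = T_in + Hc / (m_p * cp)
Denominator = 16.1 * 1.22 = 19.6420
Temperature rise = 45144 / 19.6420 = 2298.34 K
T_ad = 97 + 2298.34 = 2395.34 deg C


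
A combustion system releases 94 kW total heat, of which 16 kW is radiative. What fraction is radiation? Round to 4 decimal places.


f_rad = Q_rad / Q_total
f_rad = 16 / 94 = 0.1702


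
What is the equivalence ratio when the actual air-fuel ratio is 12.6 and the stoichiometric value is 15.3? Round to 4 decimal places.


phi = AFR_stoich / AFR_actual
phi = 15.3 / 12.6 = 1.2143


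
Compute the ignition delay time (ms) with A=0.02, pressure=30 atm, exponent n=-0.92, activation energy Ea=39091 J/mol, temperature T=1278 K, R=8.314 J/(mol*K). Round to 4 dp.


tau = A * P^n * exp(Ea/(R*T))
P^n = 30^(-0.92) = 0.04375709
Ea/(R*T) = 39091/(8.314*1278) = 3.679052
exp(Ea/(R*T)) = 39.608820
tau = 0.02 * 0.04375709 * 39.608820 = 0.0347 ms


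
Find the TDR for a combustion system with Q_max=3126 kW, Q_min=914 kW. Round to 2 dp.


TDR = Q_max / Q_min
TDR = 3126 / 914 = 3.42


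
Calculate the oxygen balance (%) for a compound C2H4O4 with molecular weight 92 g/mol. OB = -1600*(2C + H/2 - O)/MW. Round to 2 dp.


OB = -1600 * (2C + H/2 - O) / MW
Inner = 2*2 + 4/2 - 4 = 2.00
OB = -1600 * 2.00 / 92 = -34.78%


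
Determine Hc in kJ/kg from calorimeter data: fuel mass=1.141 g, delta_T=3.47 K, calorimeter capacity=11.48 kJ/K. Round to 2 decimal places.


Hc = C_cal * delta_T / m_fuel
Q_released = 11.48 * 3.47 = 39.8356 kJ
m_fuel = 1.141 g = 1.141/1000 kg = 0.001141 kg
Hc = 39.8356 / 0.001141 = 34912.88 kJ/kg


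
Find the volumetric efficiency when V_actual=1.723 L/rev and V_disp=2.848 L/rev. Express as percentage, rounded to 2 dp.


eta_v = (V_actual / V_disp) * 100
Ratio = 1.723 / 2.848 = 0.6050
eta_v = 0.6050 * 100 = 60.50%


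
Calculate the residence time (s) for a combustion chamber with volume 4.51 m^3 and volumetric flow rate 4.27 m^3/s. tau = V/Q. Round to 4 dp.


tau = V / Q_flow
tau = 4.51 / 4.27 = 1.0562 s


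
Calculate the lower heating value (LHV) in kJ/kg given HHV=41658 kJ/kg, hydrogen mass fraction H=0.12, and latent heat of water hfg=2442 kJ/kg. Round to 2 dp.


LHV = HHV - hfg * 9 * H
Water correction = 2442 * 9 * 0.12 = 2637.360 kJ/kg
LHV = 41658 - 2637.360 = 39020.64 kJ/kg


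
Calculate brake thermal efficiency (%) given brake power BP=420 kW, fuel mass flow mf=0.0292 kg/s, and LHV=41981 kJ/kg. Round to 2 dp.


eta_BTE = (BP / (mf * LHV)) * 100
Denominator = 0.0292 * 41981 = 1225.8452 kW
eta_BTE = (420 / 1225.8452) * 100 = 34.26%


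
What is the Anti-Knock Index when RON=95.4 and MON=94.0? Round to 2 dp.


AKI = (RON + MON) / 2
AKI = (95.4 + 94.0) / 2
AKI = 189.4 / 2 = 94.70


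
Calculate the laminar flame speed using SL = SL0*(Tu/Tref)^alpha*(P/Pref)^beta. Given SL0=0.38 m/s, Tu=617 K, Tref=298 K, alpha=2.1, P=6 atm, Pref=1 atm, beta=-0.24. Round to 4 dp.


SL = SL0 * (Tu/Tref)^alpha * (P/Pref)^beta
T ratio = 617/298 = 2.07046980
(T ratio)^alpha = 2.07046980^2.1 = 4.610465
(P/Pref)^beta = 6^(-0.24) = 0.650495
SL = 0.38 * 4.610465 * 0.650495 = 1.1397 m/s


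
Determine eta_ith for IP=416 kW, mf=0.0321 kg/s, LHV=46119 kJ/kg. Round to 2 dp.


eta_ith = (IP / (mf * LHV)) * 100
Denominator = 0.0321 * 46119 = 1480.4199 kW
eta_ith = (416 / 1480.4199) * 100 = 28.10%


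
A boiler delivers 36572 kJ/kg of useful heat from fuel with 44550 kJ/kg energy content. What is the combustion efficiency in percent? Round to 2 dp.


Efficiency = (Q_useful / Q_fuel) * 100
Efficiency = (36572 / 44550) * 100
Efficiency = 0.8209 * 100 = 82.09%


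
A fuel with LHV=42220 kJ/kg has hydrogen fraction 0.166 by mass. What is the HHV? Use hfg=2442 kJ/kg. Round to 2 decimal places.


HHV = LHV + hfg * 9 * H
Water addition = 2442 * 9 * 0.166 = 3648.348 kJ/kg
HHV = 42220 + 3648.348 = 45868.35 kJ/kg


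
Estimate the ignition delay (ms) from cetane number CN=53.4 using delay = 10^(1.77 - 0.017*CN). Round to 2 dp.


delay = 10^(1.77 - 0.017*CN)
Exponent = 1.77 - 0.017*53.4 = 0.8622
delay = 10^0.8622 = 7.28 ms


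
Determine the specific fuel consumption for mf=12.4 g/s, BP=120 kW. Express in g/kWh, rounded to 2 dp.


SFC = (mf / BP) * 3600
Rate = 12.4 / 120 = 0.103333 g/(s*kW)
SFC = 0.103333 * 3600 = 372.00 g/kWh


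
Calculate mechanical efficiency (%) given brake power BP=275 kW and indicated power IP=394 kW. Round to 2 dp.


eta_mech = (BP / IP) * 100
Ratio = 275 / 394 = 0.6980
eta_mech = 0.6980 * 100 = 69.80%


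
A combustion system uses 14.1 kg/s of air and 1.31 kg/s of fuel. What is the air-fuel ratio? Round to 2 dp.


AFR = m_air / m_fuel
AFR = 14.1 / 1.31 = 10.76


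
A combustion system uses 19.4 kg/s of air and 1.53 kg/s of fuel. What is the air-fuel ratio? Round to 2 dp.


AFR = m_air / m_fuel
AFR = 19.4 / 1.53 = 12.68


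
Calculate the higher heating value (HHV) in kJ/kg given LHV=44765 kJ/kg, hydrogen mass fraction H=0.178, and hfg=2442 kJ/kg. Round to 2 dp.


HHV = LHV + hfg * 9 * H
Water addition = 2442 * 9 * 0.178 = 3912.084 kJ/kg
HHV = 44765 + 3912.084 = 48677.08 kJ/kg


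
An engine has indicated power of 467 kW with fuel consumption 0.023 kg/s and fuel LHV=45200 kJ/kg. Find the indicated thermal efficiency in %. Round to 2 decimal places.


eta_ith = (IP / (mf * LHV)) * 100
Denominator = 0.023 * 45200 = 1039.6000 kW
eta_ith = (467 / 1039.6000) * 100 = 44.92%


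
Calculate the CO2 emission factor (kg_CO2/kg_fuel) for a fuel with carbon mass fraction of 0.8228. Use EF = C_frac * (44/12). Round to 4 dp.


EF = C_frac * (M_CO2 / M_C)
EF = 0.8228 * (44/12)
EF = 0.8228 * 3.666667 = 3.0169 kg_CO2/kg_fuel


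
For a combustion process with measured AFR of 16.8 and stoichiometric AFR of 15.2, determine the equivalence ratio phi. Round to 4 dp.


phi = AFR_stoich / AFR_actual
phi = 15.2 / 16.8 = 0.9048


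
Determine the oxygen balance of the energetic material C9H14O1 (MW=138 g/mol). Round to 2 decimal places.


OB = -1600 * (2C + H/2 - O) / MW
Inner = 2*9 + 14/2 - 1 = 24.00
OB = -1600 * 24.00 / 138 = -278.26%


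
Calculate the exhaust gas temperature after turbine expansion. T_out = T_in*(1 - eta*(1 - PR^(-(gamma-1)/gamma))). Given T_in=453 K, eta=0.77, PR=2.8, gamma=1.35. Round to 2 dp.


T_out = T_in * (1 - eta * (1 - PR^(-(gamma-1)/gamma)))
Exponent = -(1.35-1)/1.35 = -0.25925926
PR^exp = 2.8^(-0.25925926) = 0.76572026
Factor = 1 - 0.77*(1 - 0.76572026) = 0.81960460
T_out = 453 * 0.81960460 = 371.28 K


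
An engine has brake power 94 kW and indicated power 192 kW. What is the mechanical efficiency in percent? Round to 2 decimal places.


eta_mech = (BP / IP) * 100
Ratio = 94 / 192 = 0.4896
eta_mech = 0.4896 * 100 = 48.96%


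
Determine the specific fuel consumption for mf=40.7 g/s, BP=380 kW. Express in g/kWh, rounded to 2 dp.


SFC = (mf / BP) * 3600
Rate = 40.7 / 380 = 0.107105 g/(s*kW)
SFC = 0.107105 * 3600 = 385.58 g/kWh


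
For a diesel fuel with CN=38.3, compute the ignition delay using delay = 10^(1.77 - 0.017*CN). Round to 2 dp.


delay = 10^(1.77 - 0.017*CN)
Exponent = 1.77 - 0.017*38.3 = 1.1189
delay = 10^1.1189 = 13.15 ms


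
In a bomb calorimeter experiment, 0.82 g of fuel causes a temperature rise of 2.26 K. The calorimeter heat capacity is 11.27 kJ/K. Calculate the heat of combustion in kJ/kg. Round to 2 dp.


Hc = C_cal * delta_T / m_fuel
Q_released = 11.27 * 2.26 = 25.4702 kJ
m_fuel = 0.82 g = 0.82/1000 kg = 0.000820 kg
Hc = 25.4702 / 0.000820 = 31061.22 kJ/kg


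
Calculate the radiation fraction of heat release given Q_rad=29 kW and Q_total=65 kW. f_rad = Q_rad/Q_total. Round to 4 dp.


f_rad = Q_rad / Q_total
f_rad = 29 / 65 = 0.4462


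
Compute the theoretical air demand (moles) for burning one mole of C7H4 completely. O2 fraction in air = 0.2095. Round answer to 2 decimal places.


Balanced combustion: C7H4 + 8 O2 -> 7 CO2 + 2 H2O
O2 needed = C + H/4 = 7 + 4/4 = 8.00 moles
Air moles = O2 / 0.2095 = 8.00 / 0.2095 = 38.19 moles air


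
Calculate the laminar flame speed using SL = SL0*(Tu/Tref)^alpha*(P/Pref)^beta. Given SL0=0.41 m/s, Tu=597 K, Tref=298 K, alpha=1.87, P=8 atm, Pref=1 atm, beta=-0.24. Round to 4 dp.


SL = SL0 * (Tu/Tref)^alpha * (P/Pref)^beta
T ratio = 597/298 = 2.00335570
(T ratio)^alpha = 2.00335570^1.87 = 3.666803
(P/Pref)^beta = 8^(-0.24) = 0.607097
SL = 0.41 * 3.666803 * 0.607097 = 0.9127 m/s


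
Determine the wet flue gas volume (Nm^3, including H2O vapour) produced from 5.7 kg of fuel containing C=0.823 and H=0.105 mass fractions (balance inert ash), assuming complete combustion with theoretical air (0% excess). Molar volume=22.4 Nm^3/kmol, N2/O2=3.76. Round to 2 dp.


Per kg fuel: CO2 = (C/12 kmol)*22.4 = (0.823/12)*22.4 = 1.53627 Nm^3
Per kg fuel: H2O = (H/2 kmol)*22.4 = (0.105/2)*22.4 = 1.17600 Nm^3
O2 needed per kg fuel = C/12 + H/4 = 0.823/12 + 0.105/4 = 0.09483333 kmol
Per kg fuel: N2 = O2*3.76*22.4 = 0.09483333*3.76*22.4 = 7.98724 Nm^3
Total per kg = 1.53627 + 1.17600 + 7.98724 = 10.69951 Nm^3
Total = 10.69951 * 5.7 = 60.99 Nm^3


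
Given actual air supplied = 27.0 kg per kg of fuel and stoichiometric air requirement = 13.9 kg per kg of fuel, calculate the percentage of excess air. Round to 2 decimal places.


Excess air = actual - stoichiometric = 27.0 - 13.9 = 13.10 kg/kg fuel
Excess air % = (excess / stoich) * 100 = (13.10 / 13.9) * 100 = 94.24%


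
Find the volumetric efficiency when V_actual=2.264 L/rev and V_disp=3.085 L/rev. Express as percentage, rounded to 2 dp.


eta_v = (V_actual / V_disp) * 100
Ratio = 2.264 / 3.085 = 0.7339
eta_v = 0.7339 * 100 = 73.39%


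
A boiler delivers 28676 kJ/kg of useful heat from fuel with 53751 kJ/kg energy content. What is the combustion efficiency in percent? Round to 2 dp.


Efficiency = (Q_useful / Q_fuel) * 100
Efficiency = (28676 / 53751) * 100
Efficiency = 0.5335 * 100 = 53.35%


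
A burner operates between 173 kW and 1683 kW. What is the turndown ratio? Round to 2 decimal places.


TDR = Q_max / Q_min
TDR = 1683 / 173 = 9.73


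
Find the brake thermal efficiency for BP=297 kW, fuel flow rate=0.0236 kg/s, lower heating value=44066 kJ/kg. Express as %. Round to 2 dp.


eta_BTE = (BP / (mf * LHV)) * 100
Denominator = 0.0236 * 44066 = 1039.9576 kW
eta_BTE = (297 / 1039.9576) * 100 = 28.56%


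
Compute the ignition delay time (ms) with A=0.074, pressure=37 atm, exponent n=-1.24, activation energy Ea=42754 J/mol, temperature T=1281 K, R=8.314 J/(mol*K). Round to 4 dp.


tau = A * P^n * exp(Ea/(R*T))
P^n = 37^(-1.24) = 0.01136135
Ea/(R*T) = 42754/(8.314*1281) = 4.014372
exp(Ea/(R*T)) = 55.388494
tau = 0.074 * 0.01136135 * 55.388494 = 0.0466 ms


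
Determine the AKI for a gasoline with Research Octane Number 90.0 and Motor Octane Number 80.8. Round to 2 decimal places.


AKI = (RON + MON) / 2
AKI = (90.0 + 80.8) / 2
AKI = 170.8 / 2 = 85.40


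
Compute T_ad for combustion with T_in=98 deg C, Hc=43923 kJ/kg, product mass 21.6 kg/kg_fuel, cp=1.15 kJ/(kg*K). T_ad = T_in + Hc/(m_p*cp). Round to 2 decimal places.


T_ad = T_in + Hc / (m_p * cp)
Denominator = 21.6 * 1.15 = 24.8400
Temperature rise = 43923 / 24.8400 = 1768.24 K
T_ad = 98 + 1768.24 = 1866.24 deg C


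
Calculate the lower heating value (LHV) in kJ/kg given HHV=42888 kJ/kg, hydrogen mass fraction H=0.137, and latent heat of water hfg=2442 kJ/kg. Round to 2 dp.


LHV = HHV - hfg * 9 * H
Water correction = 2442 * 9 * 0.137 = 3010.986 kJ/kg
LHV = 42888 - 3010.986 = 39877.01 kJ/kg


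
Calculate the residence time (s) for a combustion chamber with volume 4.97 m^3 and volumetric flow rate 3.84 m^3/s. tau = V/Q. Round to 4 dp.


tau = V / Q_flow
tau = 4.97 / 3.84 = 1.2943 s


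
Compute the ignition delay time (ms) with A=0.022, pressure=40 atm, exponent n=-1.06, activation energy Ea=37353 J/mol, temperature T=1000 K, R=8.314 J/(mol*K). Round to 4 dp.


tau = A * P^n * exp(Ea/(R*T))
P^n = 40^(-1.06) = 0.02003625
Ea/(R*T) = 37353/(8.314*1000) = 4.492783
exp(Ea/(R*T)) = 89.369839
tau = 0.022 * 0.02003625 * 89.369839 = 0.0394 ms


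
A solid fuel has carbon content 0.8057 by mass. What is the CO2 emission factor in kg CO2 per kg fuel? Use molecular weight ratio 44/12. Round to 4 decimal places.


EF = C_frac * (M_CO2 / M_C)
EF = 0.8057 * (44/12)
EF = 0.8057 * 3.666667 = 2.9542 kg_CO2/kg_fuel


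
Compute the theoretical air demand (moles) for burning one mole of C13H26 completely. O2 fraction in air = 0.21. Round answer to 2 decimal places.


Balanced combustion: C13H26 + 19.5 O2 -> 13 CO2 + 13 H2O
O2 needed = C + H/4 = 13 + 26/4 = 19.50 moles
Air moles = O2 / 0.21 = 19.50 / 0.21 = 92.86 moles air


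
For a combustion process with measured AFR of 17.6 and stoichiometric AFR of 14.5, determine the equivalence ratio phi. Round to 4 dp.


phi = AFR_stoich / AFR_actual
phi = 14.5 / 17.6 = 0.8239


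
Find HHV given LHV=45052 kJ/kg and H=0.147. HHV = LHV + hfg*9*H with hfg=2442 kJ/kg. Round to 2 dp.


HHV = LHV + hfg * 9 * H
Water addition = 2442 * 9 * 0.147 = 3230.766 kJ/kg
HHV = 45052 + 3230.766 = 48282.77 kJ/kg


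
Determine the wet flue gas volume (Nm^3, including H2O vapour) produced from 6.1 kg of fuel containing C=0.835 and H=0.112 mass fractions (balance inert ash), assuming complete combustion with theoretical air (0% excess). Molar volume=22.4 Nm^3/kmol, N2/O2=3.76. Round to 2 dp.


Per kg fuel: CO2 = (C/12 kmol)*22.4 = (0.835/12)*22.4 = 1.55867 Nm^3
Per kg fuel: H2O = (H/2 kmol)*22.4 = (0.112/2)*22.4 = 1.25440 Nm^3
O2 needed per kg fuel = C/12 + H/4 = 0.835/12 + 0.112/4 = 0.09758333 kmol
Per kg fuel: N2 = O2*3.76*22.4 = 0.09758333*3.76*22.4 = 8.21886 Nm^3
Total per kg = 1.55867 + 1.25440 + 8.21886 = 11.03193 Nm^3
Total = 11.03193 * 6.1 = 67.29 Nm^3


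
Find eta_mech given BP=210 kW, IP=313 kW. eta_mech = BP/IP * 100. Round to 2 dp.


eta_mech = (BP / IP) * 100
Ratio = 210 / 313 = 0.6709
eta_mech = 0.6709 * 100 = 67.09%


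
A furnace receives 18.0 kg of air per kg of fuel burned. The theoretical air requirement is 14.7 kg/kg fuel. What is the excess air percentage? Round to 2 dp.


Excess air = actual - stoichiometric = 18.0 - 14.7 = 3.30 kg/kg fuel
Excess air % = (excess / stoich) * 100 = (3.30 / 14.7) * 100 = 22.45%


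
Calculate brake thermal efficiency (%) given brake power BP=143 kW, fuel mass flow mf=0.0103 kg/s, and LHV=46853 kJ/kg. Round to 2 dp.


eta_BTE = (BP / (mf * LHV)) * 100
Denominator = 0.0103 * 46853 = 482.5859 kW
eta_BTE = (143 / 482.5859) * 100 = 29.63%


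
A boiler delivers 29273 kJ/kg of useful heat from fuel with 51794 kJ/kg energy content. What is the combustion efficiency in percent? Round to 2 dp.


Efficiency = (Q_useful / Q_fuel) * 100
Efficiency = (29273 / 51794) * 100
Efficiency = 0.5652 * 100 = 56.52%


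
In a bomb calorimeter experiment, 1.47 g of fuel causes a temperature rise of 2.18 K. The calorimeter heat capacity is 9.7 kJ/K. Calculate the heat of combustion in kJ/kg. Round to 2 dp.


Hc = C_cal * delta_T / m_fuel
Q_released = 9.7 * 2.18 = 21.1460 kJ
m_fuel = 1.47 g = 1.47/1000 kg = 0.001470 kg
Hc = 21.1460 / 0.001470 = 14385.03 kJ/kg


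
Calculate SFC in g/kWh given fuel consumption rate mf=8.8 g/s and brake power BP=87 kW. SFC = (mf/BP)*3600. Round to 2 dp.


SFC = (mf / BP) * 3600
Rate = 8.8 / 87 = 0.101149 g/(s*kW)
SFC = 0.101149 * 3600 = 364.14 g/kWh


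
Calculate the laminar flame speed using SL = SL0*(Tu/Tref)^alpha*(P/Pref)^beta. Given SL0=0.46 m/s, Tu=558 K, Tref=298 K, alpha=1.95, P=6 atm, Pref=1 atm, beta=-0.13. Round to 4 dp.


SL = SL0 * (Tu/Tref)^alpha * (P/Pref)^beta
T ratio = 558/298 = 1.87248322
(T ratio)^alpha = 1.87248322^1.95 = 3.397934
(P/Pref)^beta = 6^(-0.13) = 0.792210
SL = 0.46 * 3.397934 * 0.792210 = 1.2383 m/s


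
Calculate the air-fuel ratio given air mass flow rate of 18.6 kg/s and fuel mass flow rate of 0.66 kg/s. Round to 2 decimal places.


AFR = m_air / m_fuel
AFR = 18.6 / 0.66 = 28.18


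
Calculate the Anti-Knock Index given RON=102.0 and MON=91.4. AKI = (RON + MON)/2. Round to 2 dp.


AKI = (RON + MON) / 2
AKI = (102.0 + 91.4) / 2
AKI = 193.4 / 2 = 96.70


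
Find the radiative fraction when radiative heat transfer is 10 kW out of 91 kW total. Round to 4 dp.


f_rad = Q_rad / Q_total
f_rad = 10 / 91 = 0.1099


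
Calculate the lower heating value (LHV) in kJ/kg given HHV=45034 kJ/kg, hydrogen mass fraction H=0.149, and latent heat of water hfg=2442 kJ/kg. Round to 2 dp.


LHV = HHV - hfg * 9 * H
Water correction = 2442 * 9 * 0.149 = 3274.722 kJ/kg
LHV = 45034 - 3274.722 = 41759.28 kJ/kg


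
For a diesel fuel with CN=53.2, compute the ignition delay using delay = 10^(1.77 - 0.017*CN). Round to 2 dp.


delay = 10^(1.77 - 0.017*CN)
Exponent = 1.77 - 0.017*53.2 = 0.8656
delay = 10^0.8656 = 7.34 ms


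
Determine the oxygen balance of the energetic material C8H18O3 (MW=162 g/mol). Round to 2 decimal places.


OB = -1600 * (2C + H/2 - O) / MW
Inner = 2*8 + 18/2 - 3 = 22.00
OB = -1600 * 22.00 / 162 = -217.28%


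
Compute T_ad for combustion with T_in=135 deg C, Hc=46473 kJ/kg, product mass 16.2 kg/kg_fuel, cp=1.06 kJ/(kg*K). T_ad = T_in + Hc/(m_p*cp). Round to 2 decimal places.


T_ad = T_in + Hc / (m_p * cp)
Denominator = 16.2 * 1.06 = 17.1720
Temperature rise = 46473 / 17.1720 = 2706.32 K
T_ad = 135 + 2706.32 = 2841.32 deg C


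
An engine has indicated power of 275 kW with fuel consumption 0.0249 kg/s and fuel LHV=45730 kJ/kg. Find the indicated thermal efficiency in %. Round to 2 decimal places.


eta_ith = (IP / (mf * LHV)) * 100
Denominator = 0.0249 * 45730 = 1138.6770 kW
eta_ith = (275 / 1138.6770) * 100 = 24.15%


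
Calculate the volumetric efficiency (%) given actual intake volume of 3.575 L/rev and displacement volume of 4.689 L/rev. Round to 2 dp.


eta_v = (V_actual / V_disp) * 100
Ratio = 3.575 / 4.689 = 0.7624
eta_v = 0.7624 * 100 = 76.24%


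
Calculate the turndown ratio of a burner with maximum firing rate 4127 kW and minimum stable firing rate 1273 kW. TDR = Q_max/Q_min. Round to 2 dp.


TDR = Q_max / Q_min
TDR = 4127 / 1273 = 3.24


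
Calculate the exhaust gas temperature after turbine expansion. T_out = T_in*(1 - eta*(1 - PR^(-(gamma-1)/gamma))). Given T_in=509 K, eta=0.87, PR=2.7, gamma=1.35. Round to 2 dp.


T_out = T_in * (1 - eta * (1 - PR^(-(gamma-1)/gamma)))
Exponent = -(1.35-1)/1.35 = -0.25925926
PR^exp = 2.7^(-0.25925926) = 0.77297411
Factor = 1 - 0.87*(1 - 0.77297411) = 0.80248748
T_out = 509 * 0.80248748 = 408.47 K


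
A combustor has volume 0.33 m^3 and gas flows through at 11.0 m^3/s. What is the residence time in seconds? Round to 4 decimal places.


tau = V / Q_flow
tau = 0.33 / 11.0 = 0.0300 s


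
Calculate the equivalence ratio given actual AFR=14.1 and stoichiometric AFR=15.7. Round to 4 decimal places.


phi = AFR_stoich / AFR_actual
phi = 15.7 / 14.1 = 1.1135


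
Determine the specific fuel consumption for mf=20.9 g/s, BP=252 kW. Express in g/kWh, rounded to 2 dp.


SFC = (mf / BP) * 3600
Rate = 20.9 / 252 = 0.082937 g/(s*kW)
SFC = 0.082937 * 3600 = 298.57 g/kWh


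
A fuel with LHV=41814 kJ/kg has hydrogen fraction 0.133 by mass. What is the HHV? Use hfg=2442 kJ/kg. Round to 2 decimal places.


HHV = LHV + hfg * 9 * H
Water addition = 2442 * 9 * 0.133 = 2923.074 kJ/kg
HHV = 41814 + 2923.074 = 44737.07 kJ/kg


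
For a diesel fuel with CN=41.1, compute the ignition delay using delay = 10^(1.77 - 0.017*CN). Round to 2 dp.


delay = 10^(1.77 - 0.017*CN)
Exponent = 1.77 - 0.017*41.1 = 1.0713
delay = 10^1.0713 = 11.78 ms


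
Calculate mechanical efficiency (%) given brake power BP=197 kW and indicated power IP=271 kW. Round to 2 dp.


eta_mech = (BP / IP) * 100
Ratio = 197 / 271 = 0.7269
eta_mech = 0.7269 * 100 = 72.69%


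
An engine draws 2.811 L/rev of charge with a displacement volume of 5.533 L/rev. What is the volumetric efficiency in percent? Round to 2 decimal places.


eta_v = (V_actual / V_disp) * 100
Ratio = 2.811 / 5.533 = 0.5080
eta_v = 0.5080 * 100 = 50.80%


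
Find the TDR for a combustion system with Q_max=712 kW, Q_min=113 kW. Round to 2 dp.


TDR = Q_max / Q_min
TDR = 712 / 113 = 6.30


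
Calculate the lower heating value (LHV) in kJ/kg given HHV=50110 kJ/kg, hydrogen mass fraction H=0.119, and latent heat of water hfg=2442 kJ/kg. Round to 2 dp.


LHV = HHV - hfg * 9 * H
Water correction = 2442 * 9 * 0.119 = 2615.382 kJ/kg
LHV = 50110 - 2615.382 = 47494.62 kJ/kg


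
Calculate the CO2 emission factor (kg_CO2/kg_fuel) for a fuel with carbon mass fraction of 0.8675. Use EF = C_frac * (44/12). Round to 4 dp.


EF = C_frac * (M_CO2 / M_C)
EF = 0.8675 * (44/12)
EF = 0.8675 * 3.666667 = 3.1808 kg_CO2/kg_fuel


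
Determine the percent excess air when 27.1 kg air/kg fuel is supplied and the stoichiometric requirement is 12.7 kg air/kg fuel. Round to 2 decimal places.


Excess air = actual - stoichiometric = 27.1 - 12.7 = 14.40 kg/kg fuel
Excess air % = (excess / stoich) * 100 = (14.40 / 12.7) * 100 = 113.39%


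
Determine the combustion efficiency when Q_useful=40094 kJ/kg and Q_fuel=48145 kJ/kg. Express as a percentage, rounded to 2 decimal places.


Efficiency = (Q_useful / Q_fuel) * 100
Efficiency = (40094 / 48145) * 100
Efficiency = 0.8328 * 100 = 83.28%


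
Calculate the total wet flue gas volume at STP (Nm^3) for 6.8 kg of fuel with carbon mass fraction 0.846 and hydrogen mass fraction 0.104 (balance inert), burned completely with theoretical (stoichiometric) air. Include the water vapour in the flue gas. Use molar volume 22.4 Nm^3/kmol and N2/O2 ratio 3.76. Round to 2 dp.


Per kg fuel: CO2 = (C/12 kmol)*22.4 = (0.846/12)*22.4 = 1.57920 Nm^3
Per kg fuel: H2O = (H/2 kmol)*22.4 = (0.104/2)*22.4 = 1.16480 Nm^3
O2 needed per kg fuel = C/12 + H/4 = 0.846/12 + 0.104/4 = 0.09650000 kmol
Per kg fuel: N2 = O2*3.76*22.4 = 0.09650000*3.76*22.4 = 8.12762 Nm^3
Total per kg = 1.57920 + 1.16480 + 8.12762 = 10.87162 Nm^3
Total = 10.87162 * 6.8 = 73.93 Nm^3


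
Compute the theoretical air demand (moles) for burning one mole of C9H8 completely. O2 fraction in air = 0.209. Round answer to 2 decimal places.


Balanced combustion: C9H8 + 11 O2 -> 9 CO2 + 4 H2O
O2 needed = C + H/4 = 9 + 8/4 = 11.00 moles
Air moles = O2 / 0.209 = 11.00 / 0.209 = 52.63 moles air


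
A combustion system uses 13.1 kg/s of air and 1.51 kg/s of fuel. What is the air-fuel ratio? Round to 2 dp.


AFR = m_air / m_fuel
AFR = 13.1 / 1.51 = 8.68


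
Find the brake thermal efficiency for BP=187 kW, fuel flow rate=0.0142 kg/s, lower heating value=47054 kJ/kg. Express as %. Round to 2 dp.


eta_BTE = (BP / (mf * LHV)) * 100
Denominator = 0.0142 * 47054 = 668.1668 kW
eta_BTE = (187 / 668.1668) * 100 = 27.99%


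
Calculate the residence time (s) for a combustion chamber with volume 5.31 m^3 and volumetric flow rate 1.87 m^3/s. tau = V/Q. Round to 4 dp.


tau = V / Q_flow
tau = 5.31 / 1.87 = 2.8396 s


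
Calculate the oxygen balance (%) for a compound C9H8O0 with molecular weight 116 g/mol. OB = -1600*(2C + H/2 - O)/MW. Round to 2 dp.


OB = -1600 * (2C + H/2 - O) / MW
Inner = 2*9 + 8/2 - 0 = 22.00
OB = -1600 * 22.00 / 116 = -303.45%


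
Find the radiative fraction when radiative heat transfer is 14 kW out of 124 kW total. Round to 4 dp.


f_rad = Q_rad / Q_total
f_rad = 14 / 124 = 0.1129


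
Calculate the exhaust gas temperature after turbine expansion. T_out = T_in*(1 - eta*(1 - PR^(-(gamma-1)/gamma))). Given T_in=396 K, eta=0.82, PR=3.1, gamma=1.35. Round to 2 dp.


T_out = T_in * (1 - eta * (1 - PR^(-(gamma-1)/gamma)))
Exponent = -(1.35-1)/1.35 = -0.25925926
PR^exp = 3.1^(-0.25925926) = 0.74577862
Factor = 1 - 0.82*(1 - 0.74577862) = 0.79153847
T_out = 396 * 0.79153847 = 313.45 K


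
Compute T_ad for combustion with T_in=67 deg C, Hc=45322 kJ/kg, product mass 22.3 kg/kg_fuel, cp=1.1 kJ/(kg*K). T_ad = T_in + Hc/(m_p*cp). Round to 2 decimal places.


T_ad = T_in + Hc / (m_p * cp)
Denominator = 22.3 * 1.1 = 24.5300
Temperature rise = 45322 / 24.5300 = 1847.62 K
T_ad = 67 + 1847.62 = 1914.62 deg C


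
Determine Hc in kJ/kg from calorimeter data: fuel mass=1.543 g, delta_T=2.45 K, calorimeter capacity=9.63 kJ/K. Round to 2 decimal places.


Hc = C_cal * delta_T / m_fuel
Q_released = 9.63 * 2.45 = 23.5935 kJ
m_fuel = 1.543 g = 1.543/1000 kg = 0.001543 kg
Hc = 23.5935 / 0.001543 = 15290.67 kJ/kg


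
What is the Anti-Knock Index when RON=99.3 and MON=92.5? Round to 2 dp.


AKI = (RON + MON) / 2
AKI = (99.3 + 92.5) / 2
AKI = 191.8 / 2 = 95.90


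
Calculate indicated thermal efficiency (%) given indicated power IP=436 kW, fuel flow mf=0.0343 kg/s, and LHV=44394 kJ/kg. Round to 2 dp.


eta_ith = (IP / (mf * LHV)) * 100
Denominator = 0.0343 * 44394 = 1522.7142 kW
eta_ith = (436 / 1522.7142) * 100 = 28.63%


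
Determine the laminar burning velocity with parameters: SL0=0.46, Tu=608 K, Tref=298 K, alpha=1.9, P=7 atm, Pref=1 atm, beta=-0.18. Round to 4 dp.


SL = SL0 * (Tu/Tref)^alpha * (P/Pref)^beta
T ratio = 608/298 = 2.04026846
(T ratio)^alpha = 2.04026846^1.9 = 3.876198
(P/Pref)^beta = 7^(-0.18) = 0.704502
SL = 0.46 * 3.876198 * 0.704502 = 1.2562 m/s


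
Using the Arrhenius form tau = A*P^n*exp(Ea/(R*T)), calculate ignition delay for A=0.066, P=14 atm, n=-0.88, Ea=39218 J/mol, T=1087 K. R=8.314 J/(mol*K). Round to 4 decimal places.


tau = A * P^n * exp(Ea/(R*T))
P^n = 14^(-0.88) = 0.09804091
Ea/(R*T) = 39218/(8.314*1087) = 4.339562
exp(Ea/(R*T)) = 76.673934
tau = 0.066 * 0.09804091 * 76.673934 = 0.4961 ms


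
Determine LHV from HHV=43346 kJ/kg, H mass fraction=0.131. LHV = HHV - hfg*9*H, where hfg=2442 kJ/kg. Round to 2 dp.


LHV = HHV - hfg * 9 * H
Water correction = 2442 * 9 * 0.131 = 2879.118 kJ/kg
LHV = 43346 - 2879.118 = 40466.88 kJ/kg


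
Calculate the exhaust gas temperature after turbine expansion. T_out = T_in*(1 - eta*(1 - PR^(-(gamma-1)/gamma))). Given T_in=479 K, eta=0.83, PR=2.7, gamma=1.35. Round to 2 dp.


T_out = T_in * (1 - eta * (1 - PR^(-(gamma-1)/gamma)))
Exponent = -(1.35-1)/1.35 = -0.25925926
PR^exp = 2.7^(-0.25925926) = 0.77297411
Factor = 1 - 0.83*(1 - 0.77297411) = 0.81156851
T_out = 479 * 0.81156851 = 388.74 K


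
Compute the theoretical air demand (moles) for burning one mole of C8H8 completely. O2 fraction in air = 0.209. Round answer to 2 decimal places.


Balanced combustion: C8H8 + 10 O2 -> 8 CO2 + 4 H2O
O2 needed = C + H/4 = 8 + 8/4 = 10.00 moles
Air moles = O2 / 0.209 = 10.00 / 0.209 = 47.85 moles air


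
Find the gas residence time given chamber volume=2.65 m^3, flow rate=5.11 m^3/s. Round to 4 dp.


tau = V / Q_flow
tau = 2.65 / 5.11 = 0.5186 s


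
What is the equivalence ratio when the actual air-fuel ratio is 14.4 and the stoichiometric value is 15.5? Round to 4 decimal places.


phi = AFR_stoich / AFR_actual
phi = 15.5 / 14.4 = 1.0764


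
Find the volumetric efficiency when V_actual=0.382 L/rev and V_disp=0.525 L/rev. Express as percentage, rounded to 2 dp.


eta_v = (V_actual / V_disp) * 100
Ratio = 0.382 / 0.525 = 0.7276
eta_v = 0.7276 * 100 = 72.76%


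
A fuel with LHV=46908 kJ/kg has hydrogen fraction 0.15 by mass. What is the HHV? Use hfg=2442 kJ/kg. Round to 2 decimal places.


HHV = LHV + hfg * 9 * H
Water addition = 2442 * 9 * 0.15 = 3296.700 kJ/kg
HHV = 46908 + 3296.700 = 50204.70 kJ/kg


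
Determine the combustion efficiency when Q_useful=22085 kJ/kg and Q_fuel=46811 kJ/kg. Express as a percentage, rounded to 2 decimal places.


Efficiency = (Q_useful / Q_fuel) * 100
Efficiency = (22085 / 46811) * 100
Efficiency = 0.4718 * 100 = 47.18%


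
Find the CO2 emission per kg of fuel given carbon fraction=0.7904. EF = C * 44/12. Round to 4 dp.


EF = C_frac * (M_CO2 / M_C)
EF = 0.7904 * (44/12)
EF = 0.7904 * 3.666667 = 2.8981 kg_CO2/kg_fuel


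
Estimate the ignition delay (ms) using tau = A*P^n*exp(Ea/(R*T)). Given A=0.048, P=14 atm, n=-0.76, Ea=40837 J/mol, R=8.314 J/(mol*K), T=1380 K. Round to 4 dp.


tau = A * P^n * exp(Ea/(R*T))
P^n = 14^(-0.76) = 0.13456828
Ea/(R*T) = 40837/(8.314*1380) = 3.559301
exp(Ea/(R*T)) = 35.138629
tau = 0.048 * 0.13456828 * 35.138629 = 0.2270 ms


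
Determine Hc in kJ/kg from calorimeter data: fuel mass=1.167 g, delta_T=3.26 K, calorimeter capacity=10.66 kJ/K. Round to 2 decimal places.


Hc = C_cal * delta_T / m_fuel
Q_released = 10.66 * 3.26 = 34.7516 kJ
m_fuel = 1.167 g = 1.167/1000 kg = 0.001167 kg
Hc = 34.7516 / 0.001167 = 29778.58 kJ/kg


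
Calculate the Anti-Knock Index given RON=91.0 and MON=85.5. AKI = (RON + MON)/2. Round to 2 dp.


AKI = (RON + MON) / 2
AKI = (91.0 + 85.5) / 2
AKI = 176.5 / 2 = 88.25


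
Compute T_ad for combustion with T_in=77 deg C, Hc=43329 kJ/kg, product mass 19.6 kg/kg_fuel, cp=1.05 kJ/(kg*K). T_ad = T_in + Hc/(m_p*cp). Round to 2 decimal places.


T_ad = T_in + Hc / (m_p * cp)
Denominator = 19.6 * 1.05 = 20.5800
Temperature rise = 43329 / 20.5800 = 2105.39 K
T_ad = 77 + 2105.39 = 2182.39 deg C


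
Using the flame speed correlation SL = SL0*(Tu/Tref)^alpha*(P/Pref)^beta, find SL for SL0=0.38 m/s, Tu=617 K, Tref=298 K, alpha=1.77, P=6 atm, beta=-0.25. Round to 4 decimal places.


SL = SL0 * (Tu/Tref)^alpha * (P/Pref)^beta
T ratio = 617/298 = 2.07046980
(T ratio)^alpha = 2.07046980^1.77 = 3.626118
(P/Pref)^beta = 6^(-0.25) = 0.638943
SL = 0.38 * 3.626118 * 0.638943 = 0.8804 m/s


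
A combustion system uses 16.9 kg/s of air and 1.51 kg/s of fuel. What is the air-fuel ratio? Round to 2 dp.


AFR = m_air / m_fuel
AFR = 16.9 / 1.51 = 11.19


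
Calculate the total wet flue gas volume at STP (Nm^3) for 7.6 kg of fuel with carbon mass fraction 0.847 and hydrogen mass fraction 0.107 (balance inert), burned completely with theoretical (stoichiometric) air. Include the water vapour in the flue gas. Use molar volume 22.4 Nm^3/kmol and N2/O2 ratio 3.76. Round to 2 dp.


Per kg fuel: CO2 = (C/12 kmol)*22.4 = (0.847/12)*22.4 = 1.58107 Nm^3
Per kg fuel: H2O = (H/2 kmol)*22.4 = (0.107/2)*22.4 = 1.19840 Nm^3
O2 needed per kg fuel = C/12 + H/4 = 0.847/12 + 0.107/4 = 0.09733333 kmol
Per kg fuel: N2 = O2*3.76*22.4 = 0.09733333*3.76*22.4 = 8.19780 Nm^3
Total per kg = 1.58107 + 1.19840 + 8.19780 = 10.97727 Nm^3
Total = 10.97727 * 7.6 = 83.43 Nm^3


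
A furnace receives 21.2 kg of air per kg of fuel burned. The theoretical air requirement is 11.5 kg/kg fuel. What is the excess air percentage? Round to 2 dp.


Excess air = actual - stoichiometric = 21.2 - 11.5 = 9.70 kg/kg fuel
Excess air % = (excess / stoich) * 100 = (9.70 / 11.5) * 100 = 84.35%


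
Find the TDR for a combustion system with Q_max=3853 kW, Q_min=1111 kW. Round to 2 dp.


TDR = Q_max / Q_min
TDR = 3853 / 1111 = 3.47


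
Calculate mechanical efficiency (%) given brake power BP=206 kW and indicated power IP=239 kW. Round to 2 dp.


eta_mech = (BP / IP) * 100
Ratio = 206 / 239 = 0.8619
eta_mech = 0.8619 * 100 = 86.19%


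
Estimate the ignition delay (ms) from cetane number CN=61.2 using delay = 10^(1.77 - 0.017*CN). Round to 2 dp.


delay = 10^(1.77 - 0.017*CN)
Exponent = 1.77 - 0.017*61.2 = 0.7296
delay = 10^0.7296 = 5.37 ms


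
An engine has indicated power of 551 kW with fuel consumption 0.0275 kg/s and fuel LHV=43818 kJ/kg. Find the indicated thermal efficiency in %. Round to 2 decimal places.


eta_ith = (IP / (mf * LHV)) * 100
Denominator = 0.0275 * 43818 = 1204.9950 kW
eta_ith = (551 / 1204.9950) * 100 = 45.73%


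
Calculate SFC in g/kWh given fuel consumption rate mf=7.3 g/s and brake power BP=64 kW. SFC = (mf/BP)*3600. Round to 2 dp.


SFC = (mf / BP) * 3600
Rate = 7.3 / 64 = 0.114063 g/(s*kW)
SFC = 0.114063 * 3600 = 410.63 g/kWh


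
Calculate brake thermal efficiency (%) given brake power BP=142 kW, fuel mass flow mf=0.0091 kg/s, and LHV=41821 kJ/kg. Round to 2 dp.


eta_BTE = (BP / (mf * LHV)) * 100
Denominator = 0.0091 * 41821 = 380.5711 kW
eta_BTE = (142 / 380.5711) * 100 = 37.31%


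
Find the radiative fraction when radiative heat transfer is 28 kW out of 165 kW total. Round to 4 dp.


f_rad = Q_rad / Q_total
f_rad = 28 / 165 = 0.1697


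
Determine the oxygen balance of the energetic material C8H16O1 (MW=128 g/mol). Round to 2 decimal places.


OB = -1600 * (2C + H/2 - O) / MW
Inner = 2*8 + 16/2 - 1 = 23.00
OB = -1600 * 23.00 / 128 = -287.50%


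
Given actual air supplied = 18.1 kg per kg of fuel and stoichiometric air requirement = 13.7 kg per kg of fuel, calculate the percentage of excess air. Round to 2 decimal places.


Excess air = actual - stoichiometric = 18.1 - 13.7 = 4.40 kg/kg fuel
Excess air % = (excess / stoich) * 100 = (4.40 / 13.7) * 100 = 32.12%


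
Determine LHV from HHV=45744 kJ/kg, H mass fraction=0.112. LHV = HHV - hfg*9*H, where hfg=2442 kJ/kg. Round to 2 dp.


LHV = HHV - hfg * 9 * H
Water correction = 2442 * 9 * 0.112 = 2461.536 kJ/kg
LHV = 45744 - 2461.536 = 43282.46 kJ/kg


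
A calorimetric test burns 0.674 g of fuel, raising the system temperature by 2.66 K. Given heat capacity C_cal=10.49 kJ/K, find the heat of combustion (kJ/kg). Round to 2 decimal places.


Hc = C_cal * delta_T / m_fuel
Q_released = 10.49 * 2.66 = 27.9034 kJ
m_fuel = 0.674 g = 0.674/1000 kg = 0.000674 kg
Hc = 27.9034 / 0.000674 = 41399.70 kJ/kg


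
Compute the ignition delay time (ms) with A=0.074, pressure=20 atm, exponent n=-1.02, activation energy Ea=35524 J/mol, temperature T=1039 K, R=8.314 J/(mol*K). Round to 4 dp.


tau = A * P^n * exp(Ea/(R*T))
P^n = 20^(-1.02) = 0.04709225
Ea/(R*T) = 35524/(8.314*1039) = 4.112409
exp(Ea/(R*T)) = 61.093711
tau = 0.074 * 0.04709225 * 61.093711 = 0.2129 ms


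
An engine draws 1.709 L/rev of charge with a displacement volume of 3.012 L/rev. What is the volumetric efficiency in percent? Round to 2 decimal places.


eta_v = (V_actual / V_disp) * 100
Ratio = 1.709 / 3.012 = 0.5674
eta_v = 0.5674 * 100 = 56.74%


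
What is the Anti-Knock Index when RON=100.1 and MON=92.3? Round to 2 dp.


AKI = (RON + MON) / 2
AKI = (100.1 + 92.3) / 2
AKI = 192.4 / 2 = 96.20


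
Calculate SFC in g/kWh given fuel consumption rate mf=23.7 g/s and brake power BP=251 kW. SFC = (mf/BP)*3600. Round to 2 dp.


SFC = (mf / BP) * 3600
Rate = 23.7 / 251 = 0.094422 g/(s*kW)
SFC = 0.094422 * 3600 = 339.92 g/kWh


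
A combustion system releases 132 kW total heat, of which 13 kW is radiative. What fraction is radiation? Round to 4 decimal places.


f_rad = Q_rad / Q_total
f_rad = 13 / 132 = 0.0985


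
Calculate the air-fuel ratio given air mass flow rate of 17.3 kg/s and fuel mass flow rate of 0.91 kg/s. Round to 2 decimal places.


AFR = m_air / m_fuel
AFR = 17.3 / 0.91 = 19.01


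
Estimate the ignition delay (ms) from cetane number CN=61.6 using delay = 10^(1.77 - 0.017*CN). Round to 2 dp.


delay = 10^(1.77 - 0.017*CN)
Exponent = 1.77 - 0.017*61.6 = 0.7228
delay = 10^0.7228 = 5.28 ms


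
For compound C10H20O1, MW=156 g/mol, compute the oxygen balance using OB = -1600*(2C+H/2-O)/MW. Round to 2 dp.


OB = -1600 * (2C + H/2 - O) / MW
Inner = 2*10 + 20/2 - 1 = 29.00
OB = -1600 * 29.00 / 156 = -297.44%


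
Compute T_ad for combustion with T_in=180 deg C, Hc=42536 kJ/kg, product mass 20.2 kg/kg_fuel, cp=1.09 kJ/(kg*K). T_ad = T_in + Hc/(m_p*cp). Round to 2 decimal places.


T_ad = T_in + Hc / (m_p * cp)
Denominator = 20.2 * 1.09 = 22.0180
Temperature rise = 42536 / 22.0180 = 1931.87 K
T_ad = 180 + 1931.87 = 2111.87 deg C


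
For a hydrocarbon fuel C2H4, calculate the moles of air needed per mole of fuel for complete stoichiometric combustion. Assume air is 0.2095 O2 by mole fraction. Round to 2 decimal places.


Balanced combustion: C2H4 + 3 O2 -> 2 CO2 + 2 H2O
O2 needed = C + H/4 = 2 + 4/4 = 3.00 moles
Air moles = O2 / 0.2095 = 3.00 / 0.2095 = 14.32 moles air


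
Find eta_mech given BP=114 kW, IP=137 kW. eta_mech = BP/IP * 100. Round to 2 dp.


eta_mech = (BP / IP) * 100
Ratio = 114 / 137 = 0.8321
eta_mech = 0.8321 * 100 = 83.21%


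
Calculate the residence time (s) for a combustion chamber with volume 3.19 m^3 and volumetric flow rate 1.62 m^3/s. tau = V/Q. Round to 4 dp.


tau = V / Q_flow
tau = 3.19 / 1.62 = 1.9691 s


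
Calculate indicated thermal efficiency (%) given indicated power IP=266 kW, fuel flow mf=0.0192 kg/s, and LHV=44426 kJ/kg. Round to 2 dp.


eta_ith = (IP / (mf * LHV)) * 100
Denominator = 0.0192 * 44426 = 852.9792 kW
eta_ith = (266 / 852.9792) * 100 = 31.18%


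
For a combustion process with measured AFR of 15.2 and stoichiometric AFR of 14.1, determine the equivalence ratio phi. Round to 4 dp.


phi = AFR_stoich / AFR_actual
phi = 14.1 / 15.2 = 0.9276


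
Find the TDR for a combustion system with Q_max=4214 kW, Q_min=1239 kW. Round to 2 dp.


TDR = Q_max / Q_min
TDR = 4214 / 1239 = 3.40


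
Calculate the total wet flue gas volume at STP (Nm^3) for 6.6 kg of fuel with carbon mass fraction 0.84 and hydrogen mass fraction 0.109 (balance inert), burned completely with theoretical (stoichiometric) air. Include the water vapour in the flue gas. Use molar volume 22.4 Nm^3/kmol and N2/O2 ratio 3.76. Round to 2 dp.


Per kg fuel: CO2 = (C/12 kmol)*22.4 = (0.84/12)*22.4 = 1.56800 Nm^3
Per kg fuel: H2O = (H/2 kmol)*22.4 = (0.109/2)*22.4 = 1.22080 Nm^3
O2 needed per kg fuel = C/12 + H/4 = 0.84/12 + 0.109/4 = 0.09725000 kmol
Per kg fuel: N2 = O2*3.76*22.4 = 0.09725000*3.76*22.4 = 8.19078 Nm^3
Total per kg = 1.56800 + 1.22080 + 8.19078 = 10.97958 Nm^3
Total = 10.97958 * 6.6 = 72.47 Nm^3


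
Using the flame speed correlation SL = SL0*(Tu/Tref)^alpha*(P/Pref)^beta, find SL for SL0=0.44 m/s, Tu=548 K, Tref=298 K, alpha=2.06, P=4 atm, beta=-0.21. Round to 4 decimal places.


SL = SL0 * (Tu/Tref)^alpha * (P/Pref)^beta
T ratio = 548/298 = 1.83892617
(T ratio)^alpha = 1.83892617^2.06 = 3.507538
(P/Pref)^beta = 4^(-0.21) = 0.747425
SL = 0.44 * 3.507538 * 0.747425 = 1.1535 m/s


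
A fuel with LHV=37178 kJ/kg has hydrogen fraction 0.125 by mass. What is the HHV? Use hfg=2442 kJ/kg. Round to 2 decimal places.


HHV = LHV + hfg * 9 * H
Water addition = 2442 * 9 * 0.125 = 2747.250 kJ/kg
HHV = 37178 + 2747.250 = 39925.25 kJ/kg


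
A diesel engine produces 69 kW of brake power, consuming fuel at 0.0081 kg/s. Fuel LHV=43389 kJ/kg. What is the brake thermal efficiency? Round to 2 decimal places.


eta_BTE = (BP / (mf * LHV)) * 100
Denominator = 0.0081 * 43389 = 351.4509 kW
eta_BTE = (69 / 351.4509) * 100 = 19.63%


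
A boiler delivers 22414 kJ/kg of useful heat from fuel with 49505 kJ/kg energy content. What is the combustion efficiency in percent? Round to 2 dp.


Efficiency = (Q_useful / Q_fuel) * 100
Efficiency = (22414 / 49505) * 100
Efficiency = 0.4528 * 100 = 45.28%


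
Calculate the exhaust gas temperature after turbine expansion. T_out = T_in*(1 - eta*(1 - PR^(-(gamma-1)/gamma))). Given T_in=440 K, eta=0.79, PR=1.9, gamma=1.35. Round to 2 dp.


T_out = T_in * (1 - eta * (1 - PR^(-(gamma-1)/gamma)))
Exponent = -(1.35-1)/1.35 = -0.25925926
PR^exp = 1.9^(-0.25925926) = 0.84670193
Factor = 1 - 0.79*(1 - 0.84670193) = 0.87889452
T_out = 440 * 0.87889452 = 386.71 K


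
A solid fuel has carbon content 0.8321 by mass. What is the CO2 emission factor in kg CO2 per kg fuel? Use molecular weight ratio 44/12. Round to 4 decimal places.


EF = C_frac * (M_CO2 / M_C)
EF = 0.8321 * (44/12)
EF = 0.8321 * 3.666667 = 3.0510 kg_CO2/kg_fuel


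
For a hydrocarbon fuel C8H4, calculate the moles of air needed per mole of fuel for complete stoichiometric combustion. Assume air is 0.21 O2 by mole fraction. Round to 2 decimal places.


Balanced combustion: C8H4 + 9 O2 -> 8 CO2 + 2 H2O
O2 needed = C + H/4 = 8 + 4/4 = 9.00 moles
Air moles = O2 / 0.21 = 9.00 / 0.21 = 42.86 moles air
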